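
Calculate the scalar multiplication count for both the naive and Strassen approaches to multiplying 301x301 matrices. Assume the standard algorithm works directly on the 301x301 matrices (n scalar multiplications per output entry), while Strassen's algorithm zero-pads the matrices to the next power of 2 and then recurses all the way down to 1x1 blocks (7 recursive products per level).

Matrix multiplication for 301x301 matrices:

Strassen's algorithm requires power-of-2 dimensions. Pad 301x301 to 512x512 (next power of 2).

Standard algorithm: 301^3 = 27270901 multiplications
Strassen's algorithm: 7^(log2(512)) = 7^9 = 40353607 multiplications
Difference: 27270901 - 40353607 = -13082706 (Strassen uses MORE here due to padding overhead — for small or just-over-power-of-2 n, padding can outweigh the per-level savings)

Standard: 27270901 multiplications (301^3). Strassen: 40353607 multiplications (7^9, after padding to 512x512). Strassen reduces 8 recursive multiplications to 7 at each level.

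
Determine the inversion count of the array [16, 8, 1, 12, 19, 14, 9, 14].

Finding inversions in [16, 8, 1, 12, 19, 14, 9, 14]:

(0, 1): arr[0]=16 > arr[1]=8
(0, 2): arr[0]=16 > arr[2]=1
(0, 3): arr[0]=16 > arr[3]=12
(0, 5): arr[0]=16 > arr[5]=14
(0, 6): arr[0]=16 > arr[6]=9
(0, 7): arr[0]=16 > arr[7]=14
(1, 2): arr[1]=8 > arr[2]=1
(3, 6): arr[3]=12 > arr[6]=9
(4, 5): arr[4]=19 > arr[5]=14
(4, 6): arr[4]=19 > arr[6]=9
(4, 7): arr[4]=19 > arr[7]=14
(5, 6): arr[5]=14 > arr[6]=9

Total inversions: 12

The array has 12 inversion(s): (0,1), (0,2), (0,3), (0,5), (0,6), (0,7), (1,2), (3,6), (4,5), (4,6), (4,7), (5,6). Each pair (i,j) satisfies i < j and arr[i] > arr[j].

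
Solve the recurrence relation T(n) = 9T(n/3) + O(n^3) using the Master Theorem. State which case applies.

Master Theorem for T(n) = 9T(n/3) + O(n^3):

a = 9, b = 3, c = 3
log_b(a) = log_3(9) = 2.0000

Case 3: c = 3 > log_3(9) = 2.0000
T(n) = O(n^3) = O(n^3)

For T(n) = 9T(n/3) + O(n^3): log_3(9) = 2.0000. This is Case 3 of the Master Theorem (c > log_b(a), work dominated by root), giving O(n^3).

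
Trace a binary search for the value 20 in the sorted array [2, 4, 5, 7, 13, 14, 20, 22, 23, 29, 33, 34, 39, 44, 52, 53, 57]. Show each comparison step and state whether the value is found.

Binary search for 20 in [2, 4, 5, 7, 13, 14, 20, 22, 23, 29, 33, 34, 39, 44, 52, 53, 57]:

lo=0, hi=16, mid=8, arr[mid]=23 -> 23 > 20, search left half
lo=0, hi=7, mid=3, arr[mid]=7 -> 7 < 20, search right half
lo=4, hi=7, mid=5, arr[mid]=14 -> 14 < 20, search right half
lo=6, hi=7, mid=6, arr[mid]=20 -> Found target at index 6!

Binary search finds 20 at index 6 after 4 comparisons. The search repeatedly halves the search space by comparing with the middle element.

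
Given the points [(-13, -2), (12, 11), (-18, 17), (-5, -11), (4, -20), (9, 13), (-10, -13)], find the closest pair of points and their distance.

Computing all pairwise distances among 7 points:

d((-13, -2), (12, 11)) = 28.178
d((-13, -2), (-18, 17)) = 19.6469
d((-13, -2), (-5, -11)) = 12.0416
d((-13, -2), (4, -20)) = 24.7588
d((-13, -2), (9, 13)) = 26.6271
d((-13, -2), (-10, -13)) = 11.4018
d((12, 11), (-18, 17)) = 30.5941
d((12, 11), (-5, -11)) = 27.8029
d((12, 11), (4, -20)) = 32.0156
d((12, 11), (9, 13)) = 3.6056 <-- minimum
d((12, 11), (-10, -13)) = 32.5576
d((-18, 17), (-5, -11)) = 30.8707
d((-18, 17), (4, -20)) = 43.0465
d((-18, 17), (9, 13)) = 27.2947
d((-18, 17), (-10, -13)) = 31.0483
d((-5, -11), (4, -20)) = 12.7279
d((-5, -11), (9, 13)) = 27.7849
d((-5, -11), (-10, -13)) = 5.3852
d((4, -20), (9, 13)) = 33.3766
d((4, -20), (-10, -13)) = 15.6525
d((9, 13), (-10, -13)) = 32.2025

Closest pair: (12, 11) and (9, 13) with distance 3.6056

The closest pair is (12, 11) and (9, 13) with Euclidean distance 3.6056. For 7 points, brute-force pairwise comparison is shown above. For large n, the divide-and-conquer algorithm (sort by x, recurse on halves, check the dividing strip) achieves O(n log n).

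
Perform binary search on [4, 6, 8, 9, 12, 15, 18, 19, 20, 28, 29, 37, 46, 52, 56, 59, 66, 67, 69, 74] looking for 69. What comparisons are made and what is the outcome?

Binary search for 69 in [4, 6, 8, 9, 12, 15, 18, 19, 20, 28, 29, 37, 46, 52, 56, 59, 66, 67, 69, 74]:

lo=0, hi=19, mid=9, arr[mid]=28 -> 28 < 69, search right half
lo=10, hi=19, mid=14, arr[mid]=56 -> 56 < 69, search right half
lo=15, hi=19, mid=17, arr[mid]=67 -> 67 < 69, search right half
lo=18, hi=19, mid=18, arr[mid]=69 -> Found target at index 18!

Binary search finds 69 at index 18 after 4 comparisons. The search repeatedly halves the search space by comparing with the middle element.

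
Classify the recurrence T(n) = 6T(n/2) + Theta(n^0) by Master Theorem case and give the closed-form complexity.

Master Theorem for T(n) = 6T(n/2) + O(n^0):

a = 6, b = 2, c = 0
log_b(a) = log_2(6) = 2.5850

Case 1: c = 0 < log_2(6) = 2.5850
T(n) = O(n^(log_2 6))

For T(n) = 6T(n/2) + O(n^0): log_2(6) = 2.5850. This is Case 1 of the Master Theorem (c < log_b(a), work dominated by leaves), giving O(n^(log_2 6)).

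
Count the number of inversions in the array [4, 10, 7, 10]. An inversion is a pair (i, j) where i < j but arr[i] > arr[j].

Finding inversions in [4, 10, 7, 10]:

(1, 2): arr[1]=10 > arr[2]=7

Total inversions: 1

The array has 1 inversion(s): (1,2). Each pair (i,j) satisfies i < j and arr[i] > arr[j].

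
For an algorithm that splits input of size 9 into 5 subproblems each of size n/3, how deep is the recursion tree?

For divide and conquer with division factor 3:

Problem sizes at each level:
Level 0: 9
Level 1: 3
Level 2: 1

The root is level 0 and the size-1 base case is level 2 (the tree spans levels 0 through 2, i.e. 3 levels counting the root), so the depth is the number of divisions: log_3(9) = 2

The recursion tree depth is log_3(9) = 2. At each level, the problem size is divided by 3, so it takes 2 divisions to reduce to a base case of size 1. The algorithm makes 5 recursive calls at each level.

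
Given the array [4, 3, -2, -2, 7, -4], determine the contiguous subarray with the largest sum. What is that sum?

Using Kadane's algorithm on [4, 3, -2, -2, 7, -4]:

Scanning through the array:
Position 1 (value 3): max_ending_here = 7, max_so_far = 7
Position 2 (value -2): max_ending_here = 5, max_so_far = 7
Position 3 (value -2): max_ending_here = 3, max_so_far = 7
Position 4 (value 7): max_ending_here = 10, max_so_far = 10
Position 5 (value -4): max_ending_here = 6, max_so_far = 10

Maximum subarray: [4, 3, -2, -2, 7]
Maximum sum: 10

The maximum subarray is [4, 3, -2, -2, 7] with sum 10. This subarray runs from index 0 to index 4.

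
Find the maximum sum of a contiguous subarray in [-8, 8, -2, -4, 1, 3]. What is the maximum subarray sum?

Using Kadane's algorithm on [-8, 8, -2, -4, 1, 3]:

Scanning through the array:
Position 1 (value 8): max_ending_here = 8, max_so_far = 8
Position 2 (value -2): max_ending_here = 6, max_so_far = 8
Position 3 (value -4): max_ending_here = 2, max_so_far = 8
Position 4 (value 1): max_ending_here = 3, max_so_far = 8
Position 5 (value 3): max_ending_here = 6, max_so_far = 8

Maximum subarray: [8]
Maximum sum: 8

The maximum subarray is [8] with sum 8. This subarray runs from index 1 to index 1.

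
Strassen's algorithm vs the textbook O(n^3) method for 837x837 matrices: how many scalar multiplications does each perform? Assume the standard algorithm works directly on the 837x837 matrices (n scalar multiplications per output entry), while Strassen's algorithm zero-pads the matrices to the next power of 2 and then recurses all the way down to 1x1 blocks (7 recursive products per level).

Matrix multiplication for 837x837 matrices:

Strassen's algorithm requires power-of-2 dimensions. Pad 837x837 to 1024x1024 (next power of 2).

Standard algorithm: 837^3 = 586376253 multiplications
Strassen's algorithm: 7^(log2(1024)) = 7^10 = 282475249 multiplications
Savings: 586376253 - 282475249 = 303901004 multiplications

Standard: 586376253 multiplications (837^3). Strassen: 282475249 multiplications (7^10, after padding to 1024x1024). Strassen reduces 8 recursive multiplications to 7 at each level.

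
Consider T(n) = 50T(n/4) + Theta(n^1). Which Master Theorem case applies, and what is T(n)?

Master Theorem for T(n) = 50T(n/4) + O(n^1):

a = 50, b = 4, c = 1
log_b(a) = log_4(50) = 2.8219

Case 1: c = 1 < log_4(50) = 2.8219
T(n) = O(n^(log_4 50))

For T(n) = 50T(n/4) + O(n^1): log_4(50) = 2.8219. This is Case 1 of the Master Theorem (c < log_b(a), work dominated by leaves), giving O(n^(log_4 50)).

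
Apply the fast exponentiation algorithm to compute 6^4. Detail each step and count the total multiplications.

Computing 6^4 by squaring (build up from 6^1; each line after the first costs one multiplication):

6^1 = 6
6^2 = (6^1)^2 = 6^2 = 36
6^4 = (6^2)^2 = 36^2 = 1296

Result: 1296
Multiplications needed: 2 (2 lines after 6^1)

6^4 = 1296. Using exponentiation by squaring, this requires 2 multiplications. The key idea: if the exponent is even, square the half-power; if odd, multiply by the base once.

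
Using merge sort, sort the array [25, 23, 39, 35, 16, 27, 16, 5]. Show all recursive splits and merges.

Merge sort trace:

Split: [25, 23, 39, 35, 16, 27, 16, 5] -> [25, 23, 39, 35] and [16, 27, 16, 5]
  Split: [25, 23, 39, 35] -> [25, 23] and [39, 35]
    Split: [25, 23] -> [25] and [23]
    Merge: [25] + [23] -> [23, 25]
    Split: [39, 35] -> [39] and [35]
    Merge: [39] + [35] -> [35, 39]
  Merge: [23, 25] + [35, 39] -> [23, 25, 35, 39]
  Split: [16, 27, 16, 5] -> [16, 27] and [16, 5]
    Split: [16, 27] -> [16] and [27]
    Merge: [16] + [27] -> [16, 27]
    Split: [16, 5] -> [16] and [5]
    Merge: [16] + [5] -> [5, 16]
  Merge: [16, 27] + [5, 16] -> [5, 16, 16, 27]
Merge: [23, 25, 35, 39] + [5, 16, 16, 27] -> [5, 16, 16, 23, 25, 27, 35, 39]

Final sorted array: [5, 16, 16, 23, 25, 27, 35, 39]

The merge sort proceeds by recursively splitting the array and merging sorted halves.
After all merges, the sorted array is [5, 16, 16, 23, 25, 27, 35, 39].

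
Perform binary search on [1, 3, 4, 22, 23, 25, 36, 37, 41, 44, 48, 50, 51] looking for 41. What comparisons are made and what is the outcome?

Binary search for 41 in [1, 3, 4, 22, 23, 25, 36, 37, 41, 44, 48, 50, 51]:

lo=0, hi=12, mid=6, arr[mid]=36 -> 36 < 41, search right half
lo=7, hi=12, mid=9, arr[mid]=44 -> 44 > 41, search left half
lo=7, hi=8, mid=7, arr[mid]=37 -> 37 < 41, search right half
lo=8, hi=8, mid=8, arr[mid]=41 -> Found target at index 8!

Binary search finds 41 at index 8 after 4 comparisons. The search repeatedly halves the search space by comparing with the middle element.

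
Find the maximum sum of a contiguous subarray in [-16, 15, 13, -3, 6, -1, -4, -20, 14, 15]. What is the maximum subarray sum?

Using Kadane's algorithm on [-16, 15, 13, -3, 6, -1, -4, -20, 14, 15]:

Scanning through the array:
Position 1 (value 15): max_ending_here = 15, max_so_far = 15
Position 2 (value 13): max_ending_here = 28, max_so_far = 28
Position 3 (value -3): max_ending_here = 25, max_so_far = 28
Position 4 (value 6): max_ending_here = 31, max_so_far = 31
Position 5 (value -1): max_ending_here = 30, max_so_far = 31
Position 6 (value -4): max_ending_here = 26, max_so_far = 31
Position 7 (value -20): max_ending_here = 6, max_so_far = 31
Position 8 (value 14): max_ending_here = 20, max_so_far = 31
Position 9 (value 15): max_ending_here = 35, max_so_far = 35

Maximum subarray: [15, 13, -3, 6, -1, -4, -20, 14, 15]
Maximum sum: 35

The maximum subarray is [15, 13, -3, 6, -1, -4, -20, 14, 15] with sum 35. This subarray runs from index 1 to index 9.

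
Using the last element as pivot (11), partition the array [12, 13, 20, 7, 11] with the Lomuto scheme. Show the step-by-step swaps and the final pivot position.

Lomuto partition with pivot = 11:

Initial array: [12, 13, 20, 7, 11]

arr[0]=12 > 11: no swap
arr[1]=13 > 11: no swap
arr[2]=20 > 11: no swap
arr[3]=7 <= 11: swap with position 0, array becomes [7, 13, 20, 12, 11]

Place pivot at position 1: [7, 11, 20, 12, 13]
Pivot position: 1

After partitioning with pivot 11, the array becomes [7, 11, 20, 12, 13]. The pivot is placed at index 1. All elements to the left of the pivot are <= 11, and all elements to the right are > 11.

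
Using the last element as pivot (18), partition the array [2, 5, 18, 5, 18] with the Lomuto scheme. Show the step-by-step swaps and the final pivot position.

Lomuto partition with pivot = 18:

Initial array: [2, 5, 18, 5, 18]

arr[0]=2 <= 18: swap with position 0, array becomes [2, 5, 18, 5, 18]
arr[1]=5 <= 18: swap with position 1, array becomes [2, 5, 18, 5, 18]
arr[2]=18 <= 18: swap with position 2, array becomes [2, 5, 18, 5, 18]
arr[3]=5 <= 18: swap with position 3, array becomes [2, 5, 18, 5, 18]

Place pivot at position 4: [2, 5, 18, 5, 18]
Pivot position: 4

After partitioning with pivot 18, the array becomes [2, 5, 18, 5, 18]. The pivot is placed at index 4. All elements to the left of the pivot are <= 18, and all elements to the right are > 18.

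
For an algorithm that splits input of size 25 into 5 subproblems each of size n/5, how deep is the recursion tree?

For divide and conquer with division factor 5:

Problem sizes at each level:
Level 0: 25
Level 1: 5
Level 2: 1

The root is level 0 and the size-1 base case is level 2 (the tree spans levels 0 through 2, i.e. 3 levels counting the root), so the depth is the number of divisions: log_5(25) = 2

The recursion tree depth is log_5(25) = 2. At each level, the problem size is divided by 5, so it takes 2 divisions to reduce to a base case of size 1. The algorithm makes 5 recursive calls at each level.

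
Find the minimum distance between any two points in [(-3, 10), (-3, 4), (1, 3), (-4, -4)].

Computing all pairwise distances among 4 points:

d((-3, 10), (-3, 4)) = 6.0
d((-3, 10), (1, 3)) = 8.0623
d((-3, 10), (-4, -4)) = 14.0357
d((-3, 4), (1, 3)) = 4.1231 <-- minimum
d((-3, 4), (-4, -4)) = 8.0623
d((1, 3), (-4, -4)) = 8.6023

Closest pair: (-3, 4) and (1, 3) with distance 4.1231

The closest pair is (-3, 4) and (1, 3) with Euclidean distance 4.1231. For 4 points, brute-force pairwise comparison is shown above. For large n, the divide-and-conquer algorithm (sort by x, recurse on halves, check the dividing strip) achieves O(n log n).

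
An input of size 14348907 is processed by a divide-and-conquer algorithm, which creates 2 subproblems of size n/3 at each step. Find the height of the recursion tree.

For divide and conquer with division factor 3:

Problem sizes at each level:
Level 0: 14348907
Level 1: 4782969
Level 2: 1594323
Level 3: 531441
Level 4: 177147
Level 5: 59049
Level 6: 19683
Level 7: 6561
Level 8: 2187
Level 9: 729
Level 10: 243
Level 11: 81
Level 12: 27
Level 13: 9
Level 14: 3
Level 15: 1

The root is level 0 and the size-1 base case is level 15 (the tree spans levels 0 through 15, i.e. 16 levels counting the root), so the depth is the number of divisions: log_3(14348907) = 15

The recursion tree depth is log_3(14348907) = 15. At each level, the problem size is divided by 3, so it takes 15 divisions to reduce to a base case of size 1. The algorithm makes 2 recursive calls at each level.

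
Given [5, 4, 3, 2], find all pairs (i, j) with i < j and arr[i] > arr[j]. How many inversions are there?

Finding inversions in [5, 4, 3, 2]:

(0, 1): arr[0]=5 > arr[1]=4
(0, 2): arr[0]=5 > arr[2]=3
(0, 3): arr[0]=5 > arr[3]=2
(1, 2): arr[1]=4 > arr[2]=3
(1, 3): arr[1]=4 > arr[3]=2
(2, 3): arr[2]=3 > arr[3]=2

Total inversions: 6

The array has 6 inversion(s): (0,1), (0,2), (0,3), (1,2), (1,3), (2,3). Each pair (i,j) satisfies i < j and arr[i] > arr[j].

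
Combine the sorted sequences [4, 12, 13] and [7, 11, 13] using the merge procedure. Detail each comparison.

Merging process:

Compare 4 vs 7: take 4 from left. Merged: [4]
Compare 12 vs 7: take 7 from right. Merged: [4, 7]
Compare 12 vs 11: take 11 from right. Merged: [4, 7, 11]
Compare 12 vs 13: take 12 from left. Merged: [4, 7, 11, 12]
Compare 13 vs 13: take 13 from left. Merged: [4, 7, 11, 12, 13]
Append remaining from right: [13]. Merged: [4, 7, 11, 12, 13, 13]

Final merged array: [4, 7, 11, 12, 13, 13]
Total comparisons: 5

The merged array is [4, 7, 11, 12, 13, 13], requiring 5 comparisons. The merge step runs in O(n) time where n is the total number of elements.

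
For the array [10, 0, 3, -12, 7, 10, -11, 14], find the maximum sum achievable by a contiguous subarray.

Using Kadane's algorithm on [10, 0, 3, -12, 7, 10, -11, 14]:

Scanning through the array:
Position 1 (value 0): max_ending_here = 10, max_so_far = 10
Position 2 (value 3): max_ending_here = 13, max_so_far = 13
Position 3 (value -12): max_ending_here = 1, max_so_far = 13
Position 4 (value 7): max_ending_here = 8, max_so_far = 13
Position 5 (value 10): max_ending_here = 18, max_so_far = 18
Position 6 (value -11): max_ending_here = 7, max_so_far = 18
Position 7 (value 14): max_ending_here = 21, max_so_far = 21

Maximum subarray: [10, 0, 3, -12, 7, 10, -11, 14]
Maximum sum: 21

The maximum subarray is [10, 0, 3, -12, 7, 10, -11, 14] with sum 21. This subarray runs from index 0 to index 7.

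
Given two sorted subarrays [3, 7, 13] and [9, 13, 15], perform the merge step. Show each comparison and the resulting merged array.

Merging process:

Compare 3 vs 9: take 3 from left. Merged: [3]
Compare 7 vs 9: take 7 from left. Merged: [3, 7]
Compare 13 vs 9: take 9 from right. Merged: [3, 7, 9]
Compare 13 vs 13: take 13 from left. Merged: [3, 7, 9, 13]
Append remaining from right: [13, 15]. Merged: [3, 7, 9, 13, 13, 15]

Final merged array: [3, 7, 9, 13, 13, 15]
Total comparisons: 4

The merged array is [3, 7, 9, 13, 13, 15], requiring 4 comparisons. The merge step runs in O(n) time where n is the total number of elements.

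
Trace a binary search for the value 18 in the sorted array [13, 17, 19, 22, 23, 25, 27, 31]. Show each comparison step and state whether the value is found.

Binary search for 18 in [13, 17, 19, 22, 23, 25, 27, 31]:

lo=0, hi=7, mid=3, arr[mid]=22 -> 22 > 18, search left half
lo=0, hi=2, mid=1, arr[mid]=17 -> 17 < 18, search right half
lo=2, hi=2, mid=2, arr[mid]=19 -> 19 > 18, search left half
lo=2 > hi=1, target 18 not found

Binary search determines that 18 is not in the array after 3 comparisons. The search space was exhausted without finding the target.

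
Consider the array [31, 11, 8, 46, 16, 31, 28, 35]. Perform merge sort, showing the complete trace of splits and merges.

Merge sort trace:

Split: [31, 11, 8, 46, 16, 31, 28, 35] -> [31, 11, 8, 46] and [16, 31, 28, 35]
  Split: [31, 11, 8, 46] -> [31, 11] and [8, 46]
    Split: [31, 11] -> [31] and [11]
    Merge: [31] + [11] -> [11, 31]
    Split: [8, 46] -> [8] and [46]
    Merge: [8] + [46] -> [8, 46]
  Merge: [11, 31] + [8, 46] -> [8, 11, 31, 46]
  Split: [16, 31, 28, 35] -> [16, 31] and [28, 35]
    Split: [16, 31] -> [16] and [31]
    Merge: [16] + [31] -> [16, 31]
    Split: [28, 35] -> [28] and [35]
    Merge: [28] + [35] -> [28, 35]
  Merge: [16, 31] + [28, 35] -> [16, 28, 31, 35]
Merge: [8, 11, 31, 46] + [16, 28, 31, 35] -> [8, 11, 16, 28, 31, 31, 35, 46]

Final sorted array: [8, 11, 16, 28, 31, 31, 35, 46]

The merge sort proceeds by recursively splitting the array and merging sorted halves.
After all merges, the sorted array is [8, 11, 16, 28, 31, 31, 35, 46].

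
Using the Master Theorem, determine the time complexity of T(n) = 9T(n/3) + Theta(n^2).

Master Theorem for T(n) = 9T(n/3) + O(n^2):

a = 9, b = 3, c = 2
log_b(a) = log_3(9) = 2.0000

Case 2: c = 2 = log_3(9) = 2.0000
T(n) = O(n^2 log n) = O(n^2 log n)

For T(n) = 9T(n/3) + O(n^2): log_3(9) = 2.0000. This is Case 2 of the Master Theorem (c = log_b(a), equal work at all levels), giving O(n^2 log n).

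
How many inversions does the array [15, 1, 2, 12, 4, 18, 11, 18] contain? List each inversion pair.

Finding inversions in [15, 1, 2, 12, 4, 18, 11, 18]:

(0, 1): arr[0]=15 > arr[1]=1
(0, 2): arr[0]=15 > arr[2]=2
(0, 3): arr[0]=15 > arr[3]=12
(0, 4): arr[0]=15 > arr[4]=4
(0, 6): arr[0]=15 > arr[6]=11
(3, 4): arr[3]=12 > arr[4]=4
(3, 6): arr[3]=12 > arr[6]=11
(5, 6): arr[5]=18 > arr[6]=11

Total inversions: 8

The array has 8 inversion(s): (0,1), (0,2), (0,3), (0,4), (0,6), (3,4), (3,6), (5,6). Each pair (i,j) satisfies i < j and arr[i] > arr[j].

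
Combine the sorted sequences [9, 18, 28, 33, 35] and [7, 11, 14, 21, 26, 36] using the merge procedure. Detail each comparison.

Merging process:

Compare 9 vs 7: take 7 from right. Merged: [7]
Compare 9 vs 11: take 9 from left. Merged: [7, 9]
Compare 18 vs 11: take 11 from right. Merged: [7, 9, 11]
Compare 18 vs 14: take 14 from right. Merged: [7, 9, 11, 14]
Compare 18 vs 21: take 18 from left. Merged: [7, 9, 11, 14, 18]
Compare 28 vs 21: take 21 from right. Merged: [7, 9, 11, 14, 18, 21]
Compare 28 vs 26: take 26 from right. Merged: [7, 9, 11, 14, 18, 21, 26]
Compare 28 vs 36: take 28 from left. Merged: [7, 9, 11, 14, 18, 21, 26, 28]
Compare 33 vs 36: take 33 from left. Merged: [7, 9, 11, 14, 18, 21, 26, 28, 33]
Compare 35 vs 36: take 35 from left. Merged: [7, 9, 11, 14, 18, 21, 26, 28, 33, 35]
Append remaining from right: [36]. Merged: [7, 9, 11, 14, 18, 21, 26, 28, 33, 35, 36]

Final merged array: [7, 9, 11, 14, 18, 21, 26, 28, 33, 35, 36]
Total comparisons: 10

The merged array is [7, 9, 11, 14, 18, 21, 26, 28, 33, 35, 36], requiring 10 comparisons. The merge step runs in O(n) time where n is the total number of elements.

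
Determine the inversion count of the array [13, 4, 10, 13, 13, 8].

Finding inversions in [13, 4, 10, 13, 13, 8]:

(0, 1): arr[0]=13 > arr[1]=4
(0, 2): arr[0]=13 > arr[2]=10
(0, 5): arr[0]=13 > arr[5]=8
(2, 5): arr[2]=10 > arr[5]=8
(3, 5): arr[3]=13 > arr[5]=8
(4, 5): arr[4]=13 > arr[5]=8

Total inversions: 6

The array has 6 inversion(s): (0,1), (0,2), (0,5), (2,5), (3,5), (4,5). Each pair (i,j) satisfies i < j and arr[i] > arr[j].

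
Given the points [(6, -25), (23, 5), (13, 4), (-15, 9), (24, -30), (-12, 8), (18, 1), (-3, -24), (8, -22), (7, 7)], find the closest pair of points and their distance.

Computing all pairwise distances among 10 points:

d((6, -25), (23, 5)) = 34.4819
d((6, -25), (13, 4)) = 29.8329
d((6, -25), (-15, 9)) = 39.9625
d((6, -25), (24, -30)) = 18.6815
d((6, -25), (-12, 8)) = 37.5899
d((6, -25), (18, 1)) = 28.6356
d((6, -25), (-3, -24)) = 9.0554
d((6, -25), (8, -22)) = 3.6056
d((6, -25), (7, 7)) = 32.0156
d((23, 5), (13, 4)) = 10.0499
d((23, 5), (-15, 9)) = 38.2099
d((23, 5), (24, -30)) = 35.0143
d((23, 5), (-12, 8)) = 35.1283
d((23, 5), (18, 1)) = 6.4031
d((23, 5), (-3, -24)) = 38.9487
d((23, 5), (8, -22)) = 30.8869
d((23, 5), (7, 7)) = 16.1245
d((13, 4), (-15, 9)) = 28.4429
d((13, 4), (24, -30)) = 35.7351
d((13, 4), (-12, 8)) = 25.318
d((13, 4), (18, 1)) = 5.831
d((13, 4), (-3, -24)) = 32.249
d((13, 4), (8, -22)) = 26.4764
d((13, 4), (7, 7)) = 6.7082
d((-15, 9), (24, -30)) = 55.1543
d((-15, 9), (-12, 8)) = 3.1623 <-- minimum
d((-15, 9), (18, 1)) = 33.9559
d((-15, 9), (-3, -24)) = 35.1141
d((-15, 9), (8, -22)) = 38.6005
d((-15, 9), (7, 7)) = 22.0907
d((24, -30), (-12, 8)) = 52.345
d((24, -30), (18, 1)) = 31.5753
d((24, -30), (-3, -24)) = 27.6586
d((24, -30), (8, -22)) = 17.8885
d((24, -30), (7, 7)) = 40.7185
d((-12, 8), (18, 1)) = 30.8058
d((-12, 8), (-3, -24)) = 33.2415
d((-12, 8), (8, -22)) = 36.0555
d((-12, 8), (7, 7)) = 19.0263
d((18, 1), (-3, -24)) = 32.6497
d((18, 1), (8, -22)) = 25.0799
d((18, 1), (7, 7)) = 12.53
d((-3, -24), (8, -22)) = 11.1803
d((-3, -24), (7, 7)) = 32.573
d((8, -22), (7, 7)) = 29.0172

Closest pair: (-15, 9) and (-12, 8) with distance 3.1623

The closest pair is (-15, 9) and (-12, 8) with Euclidean distance 3.1623. For 10 points, brute-force pairwise comparison is shown above. For large n, the divide-and-conquer algorithm (sort by x, recurse on halves, check the dividing strip) achieves O(n log n).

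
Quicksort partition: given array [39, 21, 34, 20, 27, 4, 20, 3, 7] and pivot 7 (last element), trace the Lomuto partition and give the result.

Lomuto partition with pivot = 7:

Initial array: [39, 21, 34, 20, 27, 4, 20, 3, 7]

arr[0]=39 > 7: no swap
arr[1]=21 > 7: no swap
arr[2]=34 > 7: no swap
arr[3]=20 > 7: no swap
arr[4]=27 > 7: no swap
arr[5]=4 <= 7: swap with position 0, array becomes [4, 21, 34, 20, 27, 39, 20, 3, 7]
arr[6]=20 > 7: no swap
arr[7]=3 <= 7: swap with position 1, array becomes [4, 3, 34, 20, 27, 39, 20, 21, 7]

Place pivot at position 2: [4, 3, 7, 20, 27, 39, 20, 21, 34]
Pivot position: 2

After partitioning with pivot 7, the array becomes [4, 3, 7, 20, 27, 39, 20, 21, 34]. The pivot is placed at index 2. All elements to the left of the pivot are <= 7, and all elements to the right are > 7.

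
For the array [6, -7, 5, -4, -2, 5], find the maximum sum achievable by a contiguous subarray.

Using Kadane's algorithm on [6, -7, 5, -4, -2, 5]:

Scanning through the array:
Position 1 (value -7): max_ending_here = -1, max_so_far = 6
Position 2 (value 5): max_ending_here = 5, max_so_far = 6
Position 3 (value -4): max_ending_here = 1, max_so_far = 6
Position 4 (value -2): max_ending_here = -1, max_so_far = 6
Position 5 (value 5): max_ending_here = 5, max_so_far = 6

Maximum subarray: [6]
Maximum sum: 6

The maximum subarray is [6] with sum 6. This subarray runs from index 0 to index 0.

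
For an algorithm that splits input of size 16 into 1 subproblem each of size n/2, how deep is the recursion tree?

For divide and conquer with division factor 2:

Problem sizes at each level:
Level 0: 16
Level 1: 8
Level 2: 4
Level 3: 2
Level 4: 1

The root is level 0 and the size-1 base case is level 4 (the tree spans levels 0 through 4, i.e. 5 levels counting the root), so the depth is the number of divisions: log_2(16) = 4

The recursion tree depth is log_2(16) = 4. At each level, the problem size is divided by 2, so it takes 4 divisions to reduce to a base case of size 1. The algorithm makes 1 recursive call at each level.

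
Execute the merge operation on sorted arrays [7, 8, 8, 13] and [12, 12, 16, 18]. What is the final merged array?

Merging process:

Compare 7 vs 12: take 7 from left. Merged: [7]
Compare 8 vs 12: take 8 from left. Merged: [7, 8]
Compare 8 vs 12: take 8 from left. Merged: [7, 8, 8]
Compare 13 vs 12: take 12 from right. Merged: [7, 8, 8, 12]
Compare 13 vs 12: take 12 from right. Merged: [7, 8, 8, 12, 12]
Compare 13 vs 16: take 13 from left. Merged: [7, 8, 8, 12, 12, 13]
Append remaining from right: [16, 18]. Merged: [7, 8, 8, 12, 12, 13, 16, 18]

Final merged array: [7, 8, 8, 12, 12, 13, 16, 18]
Total comparisons: 6

The merged array is [7, 8, 8, 12, 12, 13, 16, 18], requiring 6 comparisons. The merge step runs in O(n) time where n is the total number of elements.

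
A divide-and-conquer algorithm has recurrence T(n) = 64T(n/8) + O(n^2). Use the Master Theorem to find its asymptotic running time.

Master Theorem for T(n) = 64T(n/8) + O(n^2):

a = 64, b = 8, c = 2
log_b(a) = log_8(64) = 2.0000

Case 2: c = 2 = log_8(64) = 2.0000
T(n) = O(n^2 log n) = O(n^2 log n)

For T(n) = 64T(n/8) + O(n^2): log_8(64) = 2.0000. This is Case 2 of the Master Theorem (c = log_b(a), equal work at all levels), giving O(n^2 log n).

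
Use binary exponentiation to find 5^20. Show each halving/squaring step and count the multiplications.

Computing 5^20 by squaring (build up from 5^1; each line after the first costs one multiplication):

5^1 = 5
5^2 = (5^1)^2 = 5^2 = 25
5^4 = (5^2)^2 = 25^2 = 625
5^5 = 5 * 5^4 = 5 * 625 = 3125
5^10 = (5^5)^2 = 3125^2 = 9765625
5^20 = (5^10)^2 = 9765625^2 = 95367431640625

Result: 95367431640625
Multiplications needed: 5 (5 lines after 5^1)

5^20 = 95367431640625. Using exponentiation by squaring, this requires 5 multiplications. The key idea: if the exponent is even, square the half-power; if odd, multiply by the base once.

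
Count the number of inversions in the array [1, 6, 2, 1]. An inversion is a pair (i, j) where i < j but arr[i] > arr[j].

Finding inversions in [1, 6, 2, 1]:

(1, 2): arr[1]=6 > arr[2]=2
(1, 3): arr[1]=6 > arr[3]=1
(2, 3): arr[2]=2 > arr[3]=1

Total inversions: 3

The array has 3 inversion(s): (1,2), (1,3), (2,3). Each pair (i,j) satisfies i < j and arr[i] > arr[j].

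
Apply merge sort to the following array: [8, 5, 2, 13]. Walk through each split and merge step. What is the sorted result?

Merge sort trace:

Split: [8, 5, 2, 13] -> [8, 5] and [2, 13]
  Split: [8, 5] -> [8] and [5]
  Merge: [8] + [5] -> [5, 8]
  Split: [2, 13] -> [2] and [13]
  Merge: [2] + [13] -> [2, 13]
Merge: [5, 8] + [2, 13] -> [2, 5, 8, 13]

Final sorted array: [2, 5, 8, 13]

The merge sort proceeds by recursively splitting the array and merging sorted halves.
After all merges, the sorted array is [2, 5, 8, 13].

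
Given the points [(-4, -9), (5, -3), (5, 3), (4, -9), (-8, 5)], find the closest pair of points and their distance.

Computing all pairwise distances among 5 points:

d((-4, -9), (5, -3)) = 10.8167
d((-4, -9), (5, 3)) = 15.0
d((-4, -9), (4, -9)) = 8.0
d((-4, -9), (-8, 5)) = 14.5602
d((5, -3), (5, 3)) = 6.0 <-- minimum
d((5, -3), (4, -9)) = 6.0828
d((5, -3), (-8, 5)) = 15.2643
d((5, 3), (4, -9)) = 12.0416
d((5, 3), (-8, 5)) = 13.1529
d((4, -9), (-8, 5)) = 18.4391

Closest pair: (5, -3) and (5, 3) with distance 6.0

The closest pair is (5, -3) and (5, 3) with Euclidean distance 6.0. For 5 points, brute-force pairwise comparison is shown above. For large n, the divide-and-conquer algorithm (sort by x, recurse on halves, check the dividing strip) achieves O(n log n).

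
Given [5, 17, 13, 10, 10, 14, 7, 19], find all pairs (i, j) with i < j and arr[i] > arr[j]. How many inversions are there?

Finding inversions in [5, 17, 13, 10, 10, 14, 7, 19]:

(1, 2): arr[1]=17 > arr[2]=13
(1, 3): arr[1]=17 > arr[3]=10
(1, 4): arr[1]=17 > arr[4]=10
(1, 5): arr[1]=17 > arr[5]=14
(1, 6): arr[1]=17 > arr[6]=7
(2, 3): arr[2]=13 > arr[3]=10
(2, 4): arr[2]=13 > arr[4]=10
(2, 6): arr[2]=13 > arr[6]=7
(3, 6): arr[3]=10 > arr[6]=7
(4, 6): arr[4]=10 > arr[6]=7
(5, 6): arr[5]=14 > arr[6]=7

Total inversions: 11

The array has 11 inversion(s): (1,2), (1,3), (1,4), (1,5), (1,6), (2,3), (2,4), (2,6), (3,6), (4,6), (5,6). Each pair (i,j) satisfies i < j and arr[i] > arr[j].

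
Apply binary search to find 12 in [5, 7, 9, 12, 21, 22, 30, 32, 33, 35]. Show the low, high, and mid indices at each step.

Binary search for 12 in [5, 7, 9, 12, 21, 22, 30, 32, 33, 35]:

lo=0, hi=9, mid=4, arr[mid]=21 -> 21 > 12, search left half
lo=0, hi=3, mid=1, arr[mid]=7 -> 7 < 12, search right half
lo=2, hi=3, mid=2, arr[mid]=9 -> 9 < 12, search right half
lo=3, hi=3, mid=3, arr[mid]=12 -> Found target at index 3!

Binary search finds 12 at index 3 after 4 comparisons. The search repeatedly halves the search space by comparing with the middle element.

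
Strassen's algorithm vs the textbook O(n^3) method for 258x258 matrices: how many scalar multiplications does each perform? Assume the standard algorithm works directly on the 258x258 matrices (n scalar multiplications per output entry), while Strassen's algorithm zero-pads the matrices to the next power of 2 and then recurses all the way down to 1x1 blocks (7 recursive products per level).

Matrix multiplication for 258x258 matrices:

Strassen's algorithm requires power-of-2 dimensions. Pad 258x258 to 512x512 (next power of 2).

Standard algorithm: 258^3 = 17173512 multiplications
Strassen's algorithm: 7^(log2(512)) = 7^9 = 40353607 multiplications
Difference: 17173512 - 40353607 = -23180095 (Strassen uses MORE here due to padding overhead — for small or just-over-power-of-2 n, padding can outweigh the per-level savings)

Standard: 17173512 multiplications (258^3). Strassen: 40353607 multiplications (7^9, after padding to 512x512). Strassen reduces 8 recursive multiplications to 7 at each level.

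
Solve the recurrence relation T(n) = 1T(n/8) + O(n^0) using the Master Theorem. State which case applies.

Master Theorem for T(n) = 1T(n/8) + O(n^0):

a = 1, b = 8, c = 0
log_b(a) = log_8(1) = 0.0000

Case 2: c = 0 = log_8(1) = 0.0000
T(n) = O(n^0 log n) = O(log n)

For T(n) = 1T(n/8) + O(n^0): log_8(1) = 0.0000. This is Case 2 of the Master Theorem (c = log_b(a), equal work at all levels), giving O(log n).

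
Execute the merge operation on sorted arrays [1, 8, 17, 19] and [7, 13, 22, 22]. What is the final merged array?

Merging process:

Compare 1 vs 7: take 1 from left. Merged: [1]
Compare 8 vs 7: take 7 from right. Merged: [1, 7]
Compare 8 vs 13: take 8 from left. Merged: [1, 7, 8]
Compare 17 vs 13: take 13 from right. Merged: [1, 7, 8, 13]
Compare 17 vs 22: take 17 from left. Merged: [1, 7, 8, 13, 17]
Compare 19 vs 22: take 19 from left. Merged: [1, 7, 8, 13, 17, 19]
Append remaining from right: [22, 22]. Merged: [1, 7, 8, 13, 17, 19, 22, 22]

Final merged array: [1, 7, 8, 13, 17, 19, 22, 22]
Total comparisons: 6

The merged array is [1, 7, 8, 13, 17, 19, 22, 22], requiring 6 comparisons. The merge step runs in O(n) time where n is the total number of elements.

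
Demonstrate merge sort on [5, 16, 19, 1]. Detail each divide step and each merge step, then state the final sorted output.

Merge sort trace:

Split: [5, 16, 19, 1] -> [5, 16] and [19, 1]
  Split: [5, 16] -> [5] and [16]
  Merge: [5] + [16] -> [5, 16]
  Split: [19, 1] -> [19] and [1]
  Merge: [19] + [1] -> [1, 19]
Merge: [5, 16] + [1, 19] -> [1, 5, 16, 19]

Final sorted array: [1, 5, 16, 19]

The merge sort proceeds by recursively splitting the array and merging sorted halves.
After all merges, the sorted array is [1, 5, 16, 19].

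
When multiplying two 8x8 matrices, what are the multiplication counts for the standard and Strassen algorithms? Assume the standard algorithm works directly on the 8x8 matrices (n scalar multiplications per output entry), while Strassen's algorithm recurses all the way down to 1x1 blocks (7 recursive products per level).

Matrix multiplication for 8x8 matrices:

Standard algorithm: 8^3 = 512 multiplications
Strassen's algorithm: 7^(log2(8)) = 7^3 = 343 multiplications
Savings: 512 - 343 = 169 multiplications

Standard: 512 multiplications (8^3). Strassen: 343 multiplications (7^3). Strassen reduces 8 recursive multiplications to 7 at each level.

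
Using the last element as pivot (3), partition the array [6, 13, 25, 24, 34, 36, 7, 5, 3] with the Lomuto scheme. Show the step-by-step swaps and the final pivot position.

Lomuto partition with pivot = 3:

Initial array: [6, 13, 25, 24, 34, 36, 7, 5, 3]

arr[0]=6 > 3: no swap
arr[1]=13 > 3: no swap
arr[2]=25 > 3: no swap
arr[3]=24 > 3: no swap
arr[4]=34 > 3: no swap
arr[5]=36 > 3: no swap
arr[6]=7 > 3: no swap
arr[7]=5 > 3: no swap

Place pivot at position 0: [3, 13, 25, 24, 34, 36, 7, 5, 6]
Pivot position: 0

After partitioning with pivot 3, the array becomes [3, 13, 25, 24, 34, 36, 7, 5, 6]. The pivot is placed at index 0. All elements to the left of the pivot are <= 3, and all elements to the right are > 3.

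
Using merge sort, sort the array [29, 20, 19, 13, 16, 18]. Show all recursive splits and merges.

Merge sort trace:

Split: [29, 20, 19, 13, 16, 18] -> [29, 20, 19] and [13, 16, 18]
  Split: [29, 20, 19] -> [29] and [20, 19]
    Split: [20, 19] -> [20] and [19]
    Merge: [20] + [19] -> [19, 20]
  Merge: [29] + [19, 20] -> [19, 20, 29]
  Split: [13, 16, 18] -> [13] and [16, 18]
    Split: [16, 18] -> [16] and [18]
    Merge: [16] + [18] -> [16, 18]
  Merge: [13] + [16, 18] -> [13, 16, 18]
Merge: [19, 20, 29] + [13, 16, 18] -> [13, 16, 18, 19, 20, 29]

Final sorted array: [13, 16, 18, 19, 20, 29]

The merge sort proceeds by recursively splitting the array and merging sorted halves.
After all merges, the sorted array is [13, 16, 18, 19, 20, 29].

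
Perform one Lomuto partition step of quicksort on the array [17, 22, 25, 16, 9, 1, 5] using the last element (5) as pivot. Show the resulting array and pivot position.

Lomuto partition with pivot = 5:

Initial array: [17, 22, 25, 16, 9, 1, 5]

arr[0]=17 > 5: no swap
arr[1]=22 > 5: no swap
arr[2]=25 > 5: no swap
arr[3]=16 > 5: no swap
arr[4]=9 > 5: no swap
arr[5]=1 <= 5: swap with position 0, array becomes [1, 22, 25, 16, 9, 17, 5]

Place pivot at position 1: [1, 5, 25, 16, 9, 17, 22]
Pivot position: 1

After partitioning with pivot 5, the array becomes [1, 5, 25, 16, 9, 17, 22]. The pivot is placed at index 1. All elements to the left of the pivot are <= 5, and all elements to the right are > 5.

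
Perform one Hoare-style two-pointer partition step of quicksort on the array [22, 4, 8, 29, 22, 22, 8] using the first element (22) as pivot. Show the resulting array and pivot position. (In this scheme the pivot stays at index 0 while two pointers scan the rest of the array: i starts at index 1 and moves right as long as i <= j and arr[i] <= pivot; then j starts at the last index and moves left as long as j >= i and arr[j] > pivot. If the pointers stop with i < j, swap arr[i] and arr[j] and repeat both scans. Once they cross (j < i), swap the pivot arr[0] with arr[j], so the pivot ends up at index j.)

Hoare-style two-pointer partition with pivot = 22:

Initial array: [22, 4, 8, 29, 22, 22, 8]

Pointers start at i = 1, j = 6.
i stops at index 3 (arr[3]=29 > 22), j stops at index 6 (arr[6]=8 <= 22): swap arr[3] and arr[6], array becomes [22, 4, 8, 8, 22, 22, 29]
i ends at 6, j ends at 5: the pointers have crossed (j < i), so scanning stops.

Swap pivot arr[0] with arr[5] to place pivot at position 5: [22, 4, 8, 8, 22, 22, 29]
Pivot position: 5

After partitioning with pivot 22, the array becomes [22, 4, 8, 8, 22, 22, 29]. The pivot is placed at index 5. All elements to the left of the pivot are <= 22, and all elements to the right are > 22.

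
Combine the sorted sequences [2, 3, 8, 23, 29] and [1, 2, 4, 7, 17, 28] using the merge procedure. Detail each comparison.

Merging process:

Compare 2 vs 1: take 1 from right. Merged: [1]
Compare 2 vs 2: take 2 from left. Merged: [1, 2]
Compare 3 vs 2: take 2 from right. Merged: [1, 2, 2]
Compare 3 vs 4: take 3 from left. Merged: [1, 2, 2, 3]
Compare 8 vs 4: take 4 from right. Merged: [1, 2, 2, 3, 4]
Compare 8 vs 7: take 7 from right. Merged: [1, 2, 2, 3, 4, 7]
Compare 8 vs 17: take 8 from left. Merged: [1, 2, 2, 3, 4, 7, 8]
Compare 23 vs 17: take 17 from right. Merged: [1, 2, 2, 3, 4, 7, 8, 17]
Compare 23 vs 28: take 23 from left. Merged: [1, 2, 2, 3, 4, 7, 8, 17, 23]
Compare 29 vs 28: take 28 from right. Merged: [1, 2, 2, 3, 4, 7, 8, 17, 23, 28]
Append remaining from left: [29]. Merged: [1, 2, 2, 3, 4, 7, 8, 17, 23, 28, 29]

Final merged array: [1, 2, 2, 3, 4, 7, 8, 17, 23, 28, 29]
Total comparisons: 10

The merged array is [1, 2, 2, 3, 4, 7, 8, 17, 23, 28, 29], requiring 10 comparisons. The merge step runs in O(n) time where n is the total number of elements.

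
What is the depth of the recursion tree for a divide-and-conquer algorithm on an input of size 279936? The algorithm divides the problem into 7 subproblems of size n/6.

For divide and conquer with division factor 6:

Problem sizes at each level:
Level 0: 279936
Level 1: 46656
Level 2: 7776
Level 3: 1296
Level 4: 216
Level 5: 36
Level 6: 6
Level 7: 1

The root is level 0 and the size-1 base case is level 7 (the tree spans levels 0 through 7, i.e. 8 levels counting the root), so the depth is the number of divisions: log_6(279936) = 7

The recursion tree depth is log_6(279936) = 7. At each level, the problem size is divided by 6, so it takes 7 divisions to reduce to a base case of size 1. The algorithm makes 7 recursive calls at each level.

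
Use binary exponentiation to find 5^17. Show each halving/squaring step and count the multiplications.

Computing 5^17 by squaring (build up from 5^1; each line after the first costs one multiplication):

5^1 = 5
5^2 = (5^1)^2 = 5^2 = 25
5^4 = (5^2)^2 = 25^2 = 625
5^8 = (5^4)^2 = 625^2 = 390625
5^16 = (5^8)^2 = 390625^2 = 152587890625
5^17 = 5 * 5^16 = 5 * 152587890625 = 762939453125

Result: 762939453125
Multiplications needed: 5 (5 lines after 5^1)

5^17 = 762939453125. Using exponentiation by squaring, this requires 5 multiplications. The key idea: if the exponent is even, square the half-power; if odd, multiply by the base once.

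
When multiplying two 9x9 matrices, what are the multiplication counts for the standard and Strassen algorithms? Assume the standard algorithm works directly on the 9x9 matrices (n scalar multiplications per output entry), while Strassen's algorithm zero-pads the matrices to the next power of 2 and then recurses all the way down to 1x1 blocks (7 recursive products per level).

Matrix multiplication for 9x9 matrices:

Strassen's algorithm requires power-of-2 dimensions. Pad 9x9 to 16x16 (next power of 2).

Standard algorithm: 9^3 = 729 multiplications
Strassen's algorithm: 7^(log2(16)) = 7^4 = 2401 multiplications
Difference: 729 - 2401 = -1672 (Strassen uses MORE here due to padding overhead — for small or just-over-power-of-2 n, padding can outweigh the per-level savings)

Standard: 729 multiplications (9^3). Strassen: 2401 multiplications (7^4, after padding to 16x16). Strassen reduces 8 recursive multiplications to 7 at each level.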